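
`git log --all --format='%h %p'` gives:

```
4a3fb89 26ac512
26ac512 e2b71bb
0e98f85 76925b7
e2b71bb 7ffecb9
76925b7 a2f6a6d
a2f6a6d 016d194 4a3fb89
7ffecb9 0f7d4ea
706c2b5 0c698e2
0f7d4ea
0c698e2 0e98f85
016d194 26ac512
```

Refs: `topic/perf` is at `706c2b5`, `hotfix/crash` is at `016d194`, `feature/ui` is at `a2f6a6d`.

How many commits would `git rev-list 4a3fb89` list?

Walking parent pointers from 4a3fb89: reachable set = {0f7d4ea, 26ac512, 4a3fb89, 7ffecb9, e2b71bb}.
That is 5 commits.

5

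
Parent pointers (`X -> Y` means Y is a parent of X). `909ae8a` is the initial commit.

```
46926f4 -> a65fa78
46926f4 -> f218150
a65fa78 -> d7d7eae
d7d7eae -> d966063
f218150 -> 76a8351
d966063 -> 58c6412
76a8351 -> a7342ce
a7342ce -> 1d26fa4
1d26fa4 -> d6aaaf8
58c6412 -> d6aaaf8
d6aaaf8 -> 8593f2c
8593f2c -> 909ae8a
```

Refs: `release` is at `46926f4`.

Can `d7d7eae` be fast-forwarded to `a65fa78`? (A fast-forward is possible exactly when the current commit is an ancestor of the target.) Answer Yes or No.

A fast-forward from d7d7eae to a65fa78 is possible iff d7d7eae is an ancestor of a65fa78.
Ancestors of a65fa78: {58c6412, 8593f2c, 909ae8a, a65fa78, d6aaaf8, d7d7eae, d966063}.
d7d7eae is among them, so fast-forward is possible.

Yes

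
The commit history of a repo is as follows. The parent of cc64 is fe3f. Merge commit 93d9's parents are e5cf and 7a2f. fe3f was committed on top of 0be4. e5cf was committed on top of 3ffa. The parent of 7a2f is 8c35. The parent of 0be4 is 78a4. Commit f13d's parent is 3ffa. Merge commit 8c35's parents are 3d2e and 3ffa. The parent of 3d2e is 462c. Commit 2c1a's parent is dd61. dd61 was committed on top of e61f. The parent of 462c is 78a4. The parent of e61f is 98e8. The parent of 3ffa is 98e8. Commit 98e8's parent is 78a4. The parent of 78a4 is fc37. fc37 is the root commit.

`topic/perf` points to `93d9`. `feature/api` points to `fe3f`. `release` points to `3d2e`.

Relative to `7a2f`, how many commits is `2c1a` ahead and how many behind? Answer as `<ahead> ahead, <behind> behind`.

3 ahead, 5 behind

Reachable from 2c1a: {2c1a, 78a4, 98e8, dd61, e61f, fc37}.
Reachable from 7a2f: {3d2e, 3ffa, 462c, 78a4, 7a2f, 8c35, 98e8, fc37}.
Only in 2c1a's history (ahead): {2c1a, dd61, e61f} — 3.
Only in 7a2f's history (behind): {3d2e, 3ffa, 462c, 7a2f, 8c35} — 5.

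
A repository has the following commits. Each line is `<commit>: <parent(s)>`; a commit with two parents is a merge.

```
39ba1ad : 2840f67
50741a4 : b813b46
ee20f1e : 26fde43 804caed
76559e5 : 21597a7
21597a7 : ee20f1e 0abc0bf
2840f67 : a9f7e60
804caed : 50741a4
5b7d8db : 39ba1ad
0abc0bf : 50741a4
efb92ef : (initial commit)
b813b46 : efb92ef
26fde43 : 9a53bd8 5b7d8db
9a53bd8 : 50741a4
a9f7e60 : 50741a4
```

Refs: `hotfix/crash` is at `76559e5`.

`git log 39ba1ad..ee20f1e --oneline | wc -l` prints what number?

Reachable from ee20f1e: {26fde43, 2840f67, 39ba1ad, 50741a4, 5b7d8db, 804caed, 9a53bd8, a9f7e60, b813b46, ee20f1e, efb92ef}.
Reachable from 39ba1ad: {2840f67, 39ba1ad, 50741a4, a9f7e60, b813b46, efb92ef}.
In ee20f1e's history but not 39ba1ad's: {26fde43, 5b7d8db, 804caed, 9a53bd8, ee20f1e} — 5 commits.

5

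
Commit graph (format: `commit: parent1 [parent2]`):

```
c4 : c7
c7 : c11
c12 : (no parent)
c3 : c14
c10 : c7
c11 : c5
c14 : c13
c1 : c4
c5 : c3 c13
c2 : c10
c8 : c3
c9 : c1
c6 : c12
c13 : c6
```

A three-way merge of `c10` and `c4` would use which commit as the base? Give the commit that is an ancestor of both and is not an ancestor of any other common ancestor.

c7

Ancestors of c10: {c10, c11, c12, c13, c14, c3, c5, c6, c7}.
Ancestors of c4: {c11, c12, c13, c14, c3, c4, c5, c6, c7}.
Common ancestors: {c11, c12, c13, c14, c3, c5, c6, c7}.
Among these, c7 is not an ancestor of any other common ancestor — it is the merge base.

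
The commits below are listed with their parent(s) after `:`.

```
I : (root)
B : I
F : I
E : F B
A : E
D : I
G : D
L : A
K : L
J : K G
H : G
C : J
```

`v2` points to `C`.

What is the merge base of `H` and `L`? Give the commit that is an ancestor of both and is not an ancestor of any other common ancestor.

Ancestors of H: {D, G, H, I}.
Ancestors of L: {A, B, E, F, I, L}.
Common ancestors: {I}.
The only common ancestor is I, so it is the merge base.

I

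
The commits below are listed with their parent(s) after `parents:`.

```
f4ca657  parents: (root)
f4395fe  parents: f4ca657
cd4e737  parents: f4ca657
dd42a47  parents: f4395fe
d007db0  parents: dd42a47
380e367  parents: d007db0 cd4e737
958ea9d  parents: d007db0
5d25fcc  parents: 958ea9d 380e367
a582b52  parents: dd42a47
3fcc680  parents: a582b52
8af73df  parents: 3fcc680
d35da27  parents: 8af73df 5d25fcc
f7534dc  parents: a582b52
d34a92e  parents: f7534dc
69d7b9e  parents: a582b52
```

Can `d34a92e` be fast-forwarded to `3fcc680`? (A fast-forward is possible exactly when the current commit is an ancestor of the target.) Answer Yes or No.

A fast-forward from d34a92e to 3fcc680 is possible iff d34a92e is an ancestor of 3fcc680.
Ancestors of 3fcc680: {3fcc680, a582b52, dd42a47, f4395fe, f4ca657}.
d34a92e is not among them, so fast-forward is not possible.

No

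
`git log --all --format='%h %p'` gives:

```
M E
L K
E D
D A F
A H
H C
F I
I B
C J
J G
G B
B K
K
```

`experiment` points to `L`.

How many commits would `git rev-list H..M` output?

6

Reachable from M: {A, B, C, D, E, F, G, H, I, J, K, M}.
Reachable from H: {B, C, G, H, J, K}.
In M's history but not H's: {A, D, E, F, I, M} — 6 commits.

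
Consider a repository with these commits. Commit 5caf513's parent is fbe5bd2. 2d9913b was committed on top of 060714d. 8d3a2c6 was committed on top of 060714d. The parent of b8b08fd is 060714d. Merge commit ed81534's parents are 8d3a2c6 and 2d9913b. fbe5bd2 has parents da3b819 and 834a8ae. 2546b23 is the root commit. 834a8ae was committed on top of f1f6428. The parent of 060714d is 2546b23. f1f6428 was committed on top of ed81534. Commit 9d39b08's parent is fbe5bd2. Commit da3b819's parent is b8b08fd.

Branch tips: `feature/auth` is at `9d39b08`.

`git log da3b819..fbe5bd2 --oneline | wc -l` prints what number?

6

Reachable from fbe5bd2: {060714d, 2546b23, 2d9913b, 834a8ae, 8d3a2c6, b8b08fd, da3b819, ed81534, f1f6428, fbe5bd2}.
Reachable from da3b819: {060714d, 2546b23, b8b08fd, da3b819}.
In fbe5bd2's history but not da3b819's: {2d9913b, 834a8ae, 8d3a2c6, ed81534, f1f6428, fbe5bd2} — 6 commits.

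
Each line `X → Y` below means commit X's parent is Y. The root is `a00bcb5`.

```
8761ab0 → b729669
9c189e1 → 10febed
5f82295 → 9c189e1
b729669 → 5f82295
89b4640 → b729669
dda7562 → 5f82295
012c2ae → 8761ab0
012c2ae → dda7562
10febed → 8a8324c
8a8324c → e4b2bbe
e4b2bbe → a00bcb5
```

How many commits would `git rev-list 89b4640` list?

8

Walking parent pointers from 89b4640: reachable set = {10febed, 5f82295, 89b4640, 8a8324c, 9c189e1, a00bcb5, b729669, e4b2bbe}.
That is 8 commits.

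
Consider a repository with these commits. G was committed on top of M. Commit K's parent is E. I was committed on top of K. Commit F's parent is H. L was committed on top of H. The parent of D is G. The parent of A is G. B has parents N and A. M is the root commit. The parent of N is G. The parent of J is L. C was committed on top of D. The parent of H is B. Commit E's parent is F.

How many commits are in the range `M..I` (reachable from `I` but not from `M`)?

Reachable from I: {A, B, E, F, G, H, I, K, M, N}.
Reachable from M: {M}.
In I's history but not M's: {A, B, E, F, G, H, I, K, N} — 9 commits.

9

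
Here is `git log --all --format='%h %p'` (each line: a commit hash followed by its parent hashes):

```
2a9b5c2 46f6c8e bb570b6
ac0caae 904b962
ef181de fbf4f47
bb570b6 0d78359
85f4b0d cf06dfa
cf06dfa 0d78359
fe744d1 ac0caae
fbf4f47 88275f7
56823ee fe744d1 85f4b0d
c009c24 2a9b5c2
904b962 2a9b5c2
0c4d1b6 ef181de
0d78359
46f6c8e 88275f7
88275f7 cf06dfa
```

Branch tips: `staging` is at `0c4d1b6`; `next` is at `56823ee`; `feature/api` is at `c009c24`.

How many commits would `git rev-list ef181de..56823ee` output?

8

Reachable from 56823ee: {0d78359, 2a9b5c2, 46f6c8e, 56823ee, 85f4b0d, 88275f7, 904b962, ac0caae, bb570b6, cf06dfa, fe744d1}.
Reachable from ef181de: {0d78359, 88275f7, cf06dfa, ef181de, fbf4f47}.
In 56823ee's history but not ef181de's: {2a9b5c2, 46f6c8e, 56823ee, 85f4b0d, 904b962, ac0caae, bb570b6, fe744d1} — 8 commits.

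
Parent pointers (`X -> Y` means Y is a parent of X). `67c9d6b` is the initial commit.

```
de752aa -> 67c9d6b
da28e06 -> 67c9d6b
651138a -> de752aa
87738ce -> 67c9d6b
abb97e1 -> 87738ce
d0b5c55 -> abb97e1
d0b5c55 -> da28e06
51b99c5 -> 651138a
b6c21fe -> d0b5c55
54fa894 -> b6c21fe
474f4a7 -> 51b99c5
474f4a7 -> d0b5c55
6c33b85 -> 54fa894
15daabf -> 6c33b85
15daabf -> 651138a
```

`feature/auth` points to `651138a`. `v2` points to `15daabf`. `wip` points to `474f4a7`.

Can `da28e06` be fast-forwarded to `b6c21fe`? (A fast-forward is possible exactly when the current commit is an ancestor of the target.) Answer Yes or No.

Yes

A fast-forward from da28e06 to b6c21fe is possible iff da28e06 is an ancestor of b6c21fe.
Ancestors of b6c21fe: {67c9d6b, 87738ce, abb97e1, b6c21fe, d0b5c55, da28e06}.
da28e06 is among them, so fast-forward is possible.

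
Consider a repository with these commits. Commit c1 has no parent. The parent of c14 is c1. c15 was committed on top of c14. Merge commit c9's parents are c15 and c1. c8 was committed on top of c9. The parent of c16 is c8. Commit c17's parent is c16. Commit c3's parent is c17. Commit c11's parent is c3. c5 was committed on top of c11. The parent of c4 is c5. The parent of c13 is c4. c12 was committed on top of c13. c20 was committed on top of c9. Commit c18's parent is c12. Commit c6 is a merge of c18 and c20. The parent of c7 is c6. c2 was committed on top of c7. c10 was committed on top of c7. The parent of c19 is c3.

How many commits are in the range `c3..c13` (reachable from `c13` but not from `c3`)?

4

Reachable from c13: {c1, c11, c13, c14, c15, c16, c17, c3, c4, c5, c8, c9}.
Reachable from c3: {c1, c14, c15, c16, c17, c3, c8, c9}.
In c13's history but not c3's: {c11, c13, c4, c5} — 4 commits.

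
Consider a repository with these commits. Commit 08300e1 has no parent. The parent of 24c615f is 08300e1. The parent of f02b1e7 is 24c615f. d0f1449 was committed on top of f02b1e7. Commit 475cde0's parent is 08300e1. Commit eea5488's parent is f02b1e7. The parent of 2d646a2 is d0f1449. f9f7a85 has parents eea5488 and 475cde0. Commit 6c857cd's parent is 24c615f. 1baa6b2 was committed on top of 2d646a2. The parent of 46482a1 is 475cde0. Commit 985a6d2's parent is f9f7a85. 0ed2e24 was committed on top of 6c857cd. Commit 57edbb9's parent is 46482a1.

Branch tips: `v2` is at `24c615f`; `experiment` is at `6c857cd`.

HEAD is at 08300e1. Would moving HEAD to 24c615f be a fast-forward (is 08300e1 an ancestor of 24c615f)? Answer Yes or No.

Yes

A fast-forward from 08300e1 to 24c615f is possible iff 08300e1 is an ancestor of 24c615f.
Ancestors of 24c615f: {08300e1, 24c615f}.
08300e1 is among them, so fast-forward is possible.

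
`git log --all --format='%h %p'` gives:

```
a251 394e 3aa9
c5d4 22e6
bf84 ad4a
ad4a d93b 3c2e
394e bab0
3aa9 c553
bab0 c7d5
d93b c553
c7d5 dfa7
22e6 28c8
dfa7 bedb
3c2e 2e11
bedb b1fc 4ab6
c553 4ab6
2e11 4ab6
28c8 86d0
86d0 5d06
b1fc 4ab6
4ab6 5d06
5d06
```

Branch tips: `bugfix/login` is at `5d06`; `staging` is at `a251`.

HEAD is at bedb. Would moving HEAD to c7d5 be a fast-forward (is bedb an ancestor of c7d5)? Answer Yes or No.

Yes

A fast-forward from bedb to c7d5 is possible iff bedb is an ancestor of c7d5.
Ancestors of c7d5: {4ab6, 5d06, b1fc, bedb, c7d5, dfa7}.
bedb is among them, so fast-forward is possible.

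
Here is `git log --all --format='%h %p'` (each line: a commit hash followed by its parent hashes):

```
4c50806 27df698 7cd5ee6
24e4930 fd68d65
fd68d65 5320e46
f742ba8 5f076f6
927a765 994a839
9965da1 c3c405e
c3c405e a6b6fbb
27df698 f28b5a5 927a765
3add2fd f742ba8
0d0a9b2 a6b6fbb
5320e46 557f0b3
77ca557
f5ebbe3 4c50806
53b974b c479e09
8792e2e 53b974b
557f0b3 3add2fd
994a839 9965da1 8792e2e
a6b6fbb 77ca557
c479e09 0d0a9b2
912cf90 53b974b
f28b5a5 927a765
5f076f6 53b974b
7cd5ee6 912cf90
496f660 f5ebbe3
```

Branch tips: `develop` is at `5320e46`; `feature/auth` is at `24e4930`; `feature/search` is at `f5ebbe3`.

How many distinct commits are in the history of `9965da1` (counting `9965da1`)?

Walking parent pointers from 9965da1: reachable set = {77ca557, 9965da1, a6b6fbb, c3c405e}.
That is 4 commits.

4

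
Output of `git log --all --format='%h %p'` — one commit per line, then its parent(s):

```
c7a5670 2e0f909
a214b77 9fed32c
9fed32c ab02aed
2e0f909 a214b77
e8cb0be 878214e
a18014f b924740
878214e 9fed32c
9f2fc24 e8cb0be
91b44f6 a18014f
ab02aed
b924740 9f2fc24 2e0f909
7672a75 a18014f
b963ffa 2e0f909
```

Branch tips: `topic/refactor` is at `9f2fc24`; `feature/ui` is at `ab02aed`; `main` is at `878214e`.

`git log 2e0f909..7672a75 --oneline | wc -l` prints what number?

Reachable from 7672a75: {2e0f909, 7672a75, 878214e, 9f2fc24, 9fed32c, a18014f, a214b77, ab02aed, b924740, e8cb0be}.
Reachable from 2e0f909: {2e0f909, 9fed32c, a214b77, ab02aed}.
In 7672a75's history but not 2e0f909's: {7672a75, 878214e, 9f2fc24, a18014f, b924740, e8cb0be} — 6 commits.

6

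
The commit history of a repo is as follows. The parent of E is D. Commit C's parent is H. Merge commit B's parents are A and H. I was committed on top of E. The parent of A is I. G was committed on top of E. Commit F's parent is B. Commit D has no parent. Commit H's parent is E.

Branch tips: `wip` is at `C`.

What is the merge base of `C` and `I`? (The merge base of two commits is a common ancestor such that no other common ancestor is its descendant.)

E

Ancestors of C: {C, D, E, H}.
Ancestors of I: {D, E, I}.
Common ancestors: {D, E}.
Among these, E is not an ancestor of any other common ancestor — it is the merge base.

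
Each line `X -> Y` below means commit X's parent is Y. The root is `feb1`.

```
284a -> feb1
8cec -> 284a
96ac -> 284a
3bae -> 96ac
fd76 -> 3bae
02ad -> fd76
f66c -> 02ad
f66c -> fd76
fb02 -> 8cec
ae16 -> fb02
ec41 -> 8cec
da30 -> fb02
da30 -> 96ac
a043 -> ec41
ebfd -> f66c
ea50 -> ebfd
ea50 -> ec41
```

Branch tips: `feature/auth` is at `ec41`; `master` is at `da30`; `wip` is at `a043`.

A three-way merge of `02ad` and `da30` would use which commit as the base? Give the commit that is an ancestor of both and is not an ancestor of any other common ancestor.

Ancestors of 02ad: {02ad, 284a, 3bae, 96ac, fd76, feb1}.
Ancestors of da30: {284a, 8cec, 96ac, da30, fb02, feb1}.
Common ancestors: {284a, 96ac, feb1}.
Among these, 96ac is not an ancestor of any other common ancestor — it is the merge base.

96ac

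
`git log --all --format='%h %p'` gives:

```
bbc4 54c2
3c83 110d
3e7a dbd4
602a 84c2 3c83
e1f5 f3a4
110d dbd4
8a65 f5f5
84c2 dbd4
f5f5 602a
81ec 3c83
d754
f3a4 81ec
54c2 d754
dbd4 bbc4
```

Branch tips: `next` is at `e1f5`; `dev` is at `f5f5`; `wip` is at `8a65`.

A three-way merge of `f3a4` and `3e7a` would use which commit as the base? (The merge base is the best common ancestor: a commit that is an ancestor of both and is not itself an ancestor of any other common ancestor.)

dbd4

Ancestors of f3a4: {110d, 3c83, 54c2, 81ec, bbc4, d754, dbd4, f3a4}.
Ancestors of 3e7a: {3e7a, 54c2, bbc4, d754, dbd4}.
Common ancestors: {54c2, bbc4, d754, dbd4}.
Among these, dbd4 is not an ancestor of any other common ancestor — it is the merge base.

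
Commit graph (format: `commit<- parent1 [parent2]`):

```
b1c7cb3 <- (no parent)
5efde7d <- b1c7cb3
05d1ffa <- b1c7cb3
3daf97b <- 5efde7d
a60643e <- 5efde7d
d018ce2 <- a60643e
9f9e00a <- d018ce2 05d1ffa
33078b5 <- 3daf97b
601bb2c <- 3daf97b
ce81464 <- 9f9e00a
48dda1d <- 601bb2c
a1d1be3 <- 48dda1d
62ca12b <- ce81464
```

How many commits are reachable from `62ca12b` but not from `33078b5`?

6

Reachable from 62ca12b: {05d1ffa, 5efde7d, 62ca12b, 9f9e00a, a60643e, b1c7cb3, ce81464, d018ce2}.
Reachable from 33078b5: {33078b5, 3daf97b, 5efde7d, b1c7cb3}.
In 62ca12b's history but not 33078b5's: {05d1ffa, 62ca12b, 9f9e00a, a60643e, ce81464, d018ce2} — 6 commits.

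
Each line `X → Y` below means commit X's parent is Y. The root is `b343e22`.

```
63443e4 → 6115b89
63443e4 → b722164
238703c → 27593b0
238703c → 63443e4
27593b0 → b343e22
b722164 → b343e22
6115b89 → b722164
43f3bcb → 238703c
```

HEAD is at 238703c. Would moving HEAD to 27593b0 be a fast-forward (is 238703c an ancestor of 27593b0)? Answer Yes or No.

No

A fast-forward from 238703c to 27593b0 is possible iff 238703c is an ancestor of 27593b0.
Ancestors of 27593b0: {27593b0, b343e22}.
238703c is not among them, so fast-forward is not possible.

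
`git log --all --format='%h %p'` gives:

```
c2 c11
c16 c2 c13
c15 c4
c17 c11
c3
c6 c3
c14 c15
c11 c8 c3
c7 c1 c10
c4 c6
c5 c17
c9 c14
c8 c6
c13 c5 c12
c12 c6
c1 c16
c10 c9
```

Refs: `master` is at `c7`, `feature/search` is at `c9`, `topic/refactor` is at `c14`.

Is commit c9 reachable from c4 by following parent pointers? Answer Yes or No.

No

Ancestors of c4: {c3, c4, c6}.
c9 is not in that set, so it is not an ancestor of c4.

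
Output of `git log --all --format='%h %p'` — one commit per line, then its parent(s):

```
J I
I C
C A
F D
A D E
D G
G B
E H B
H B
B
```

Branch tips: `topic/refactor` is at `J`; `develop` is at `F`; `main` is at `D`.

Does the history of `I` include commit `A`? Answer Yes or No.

Yes

Ancestors of I (commits reachable by following parents): {A, B, C, D, E, G, H, I}.
A is in that set, so it is an ancestor of I.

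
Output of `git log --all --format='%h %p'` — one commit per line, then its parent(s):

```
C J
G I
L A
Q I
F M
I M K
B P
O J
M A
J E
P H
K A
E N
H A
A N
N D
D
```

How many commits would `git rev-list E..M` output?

Reachable from M: {A, D, M, N}.
Reachable from E: {D, E, N}.
In M's history but not E's: {A, M} — 2 commits.

2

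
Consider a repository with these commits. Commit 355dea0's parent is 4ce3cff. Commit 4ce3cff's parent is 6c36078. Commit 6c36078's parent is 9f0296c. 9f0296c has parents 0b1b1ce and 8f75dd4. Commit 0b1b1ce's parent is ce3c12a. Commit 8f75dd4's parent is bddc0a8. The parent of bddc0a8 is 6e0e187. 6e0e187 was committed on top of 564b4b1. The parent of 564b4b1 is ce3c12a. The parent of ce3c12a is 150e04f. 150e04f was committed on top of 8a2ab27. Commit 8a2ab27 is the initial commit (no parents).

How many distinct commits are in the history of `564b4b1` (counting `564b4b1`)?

4

Walking parent pointers from 564b4b1: reachable set = {150e04f, 564b4b1, 8a2ab27, ce3c12a}.
That is 4 commits.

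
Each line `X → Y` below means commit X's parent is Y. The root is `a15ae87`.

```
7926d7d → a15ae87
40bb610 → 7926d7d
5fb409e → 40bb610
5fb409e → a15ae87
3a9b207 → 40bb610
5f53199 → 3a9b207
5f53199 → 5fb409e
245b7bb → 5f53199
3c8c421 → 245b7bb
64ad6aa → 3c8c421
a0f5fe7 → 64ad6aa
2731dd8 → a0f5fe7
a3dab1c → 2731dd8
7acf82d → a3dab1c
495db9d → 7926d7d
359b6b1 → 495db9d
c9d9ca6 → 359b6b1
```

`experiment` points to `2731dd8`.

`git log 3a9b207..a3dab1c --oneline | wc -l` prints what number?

8

Reachable from a3dab1c: {245b7bb, 2731dd8, 3a9b207, 3c8c421, 40bb610, 5f53199, 5fb409e, 64ad6aa, 7926d7d, a0f5fe7, a15ae87, a3dab1c}.
Reachable from 3a9b207: {3a9b207, 40bb610, 7926d7d, a15ae87}.
In a3dab1c's history but not 3a9b207's: {245b7bb, 2731dd8, 3c8c421, 5f53199, 5fb409e, 64ad6aa, a0f5fe7, a3dab1c} — 8 commits.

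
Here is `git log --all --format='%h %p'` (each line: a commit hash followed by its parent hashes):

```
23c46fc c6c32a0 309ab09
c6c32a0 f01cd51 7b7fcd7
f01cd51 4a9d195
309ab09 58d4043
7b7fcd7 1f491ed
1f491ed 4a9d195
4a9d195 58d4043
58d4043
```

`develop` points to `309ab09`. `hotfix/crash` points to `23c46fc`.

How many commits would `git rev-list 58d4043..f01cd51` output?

2

Reachable from f01cd51: {4a9d195, 58d4043, f01cd51}.
Reachable from 58d4043: {58d4043}.
In f01cd51's history but not 58d4043's: {4a9d195, f01cd51} — 2 commits.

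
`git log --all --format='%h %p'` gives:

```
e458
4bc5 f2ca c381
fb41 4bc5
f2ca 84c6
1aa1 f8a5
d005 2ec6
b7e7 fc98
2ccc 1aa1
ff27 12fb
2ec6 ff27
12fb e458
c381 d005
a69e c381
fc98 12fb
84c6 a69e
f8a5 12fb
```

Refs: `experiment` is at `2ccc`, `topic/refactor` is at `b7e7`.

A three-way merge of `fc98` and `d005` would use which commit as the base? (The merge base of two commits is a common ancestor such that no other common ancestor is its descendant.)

12fb

Ancestors of fc98: {12fb, e458, fc98}.
Ancestors of d005: {12fb, 2ec6, d005, e458, ff27}.
Common ancestors: {12fb, e458}.
Among these, 12fb is not an ancestor of any other common ancestor — it is the merge base.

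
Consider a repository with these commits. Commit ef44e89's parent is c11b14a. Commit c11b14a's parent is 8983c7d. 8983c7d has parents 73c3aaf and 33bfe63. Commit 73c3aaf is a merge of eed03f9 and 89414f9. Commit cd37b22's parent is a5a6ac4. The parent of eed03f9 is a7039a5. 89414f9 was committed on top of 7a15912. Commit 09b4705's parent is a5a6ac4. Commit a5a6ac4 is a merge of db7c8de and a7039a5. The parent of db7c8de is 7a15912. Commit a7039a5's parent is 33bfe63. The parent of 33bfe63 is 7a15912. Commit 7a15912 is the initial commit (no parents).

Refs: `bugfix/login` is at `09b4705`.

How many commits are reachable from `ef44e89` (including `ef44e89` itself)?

9

Walking parent pointers from ef44e89: reachable set = {33bfe63, 73c3aaf, 7a15912, 89414f9, 8983c7d, a7039a5, c11b14a, eed03f9, ef44e89}.
That is 9 commits.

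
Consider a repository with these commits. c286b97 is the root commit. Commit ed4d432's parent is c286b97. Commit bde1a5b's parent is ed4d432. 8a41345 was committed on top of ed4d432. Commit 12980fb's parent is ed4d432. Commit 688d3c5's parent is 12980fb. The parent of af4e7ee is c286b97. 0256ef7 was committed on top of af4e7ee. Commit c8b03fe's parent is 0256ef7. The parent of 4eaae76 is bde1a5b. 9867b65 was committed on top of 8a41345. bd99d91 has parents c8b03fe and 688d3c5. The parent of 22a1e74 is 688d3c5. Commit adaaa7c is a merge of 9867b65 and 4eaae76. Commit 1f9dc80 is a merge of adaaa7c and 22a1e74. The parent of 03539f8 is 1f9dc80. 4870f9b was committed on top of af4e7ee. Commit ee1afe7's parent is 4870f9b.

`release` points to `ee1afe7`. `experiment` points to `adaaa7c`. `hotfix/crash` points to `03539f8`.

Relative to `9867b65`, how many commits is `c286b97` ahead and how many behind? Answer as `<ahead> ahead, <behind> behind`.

0 ahead, 3 behind

Reachable from c286b97: {c286b97}.
Reachable from 9867b65: {8a41345, 9867b65, c286b97, ed4d432}.
Only in c286b97's history (ahead): {} — 0.
Only in 9867b65's history (behind): {8a41345, 9867b65, ed4d432} — 3.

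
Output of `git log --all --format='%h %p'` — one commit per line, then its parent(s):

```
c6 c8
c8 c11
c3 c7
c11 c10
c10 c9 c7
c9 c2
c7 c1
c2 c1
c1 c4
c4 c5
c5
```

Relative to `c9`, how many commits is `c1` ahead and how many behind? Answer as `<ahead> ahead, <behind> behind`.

0 ahead, 2 behind

Reachable from c1: {c1, c4, c5}.
Reachable from c9: {c1, c2, c4, c5, c9}.
Only in c1's history (ahead): {} — 0.
Only in c9's history (behind): {c2, c9} — 2.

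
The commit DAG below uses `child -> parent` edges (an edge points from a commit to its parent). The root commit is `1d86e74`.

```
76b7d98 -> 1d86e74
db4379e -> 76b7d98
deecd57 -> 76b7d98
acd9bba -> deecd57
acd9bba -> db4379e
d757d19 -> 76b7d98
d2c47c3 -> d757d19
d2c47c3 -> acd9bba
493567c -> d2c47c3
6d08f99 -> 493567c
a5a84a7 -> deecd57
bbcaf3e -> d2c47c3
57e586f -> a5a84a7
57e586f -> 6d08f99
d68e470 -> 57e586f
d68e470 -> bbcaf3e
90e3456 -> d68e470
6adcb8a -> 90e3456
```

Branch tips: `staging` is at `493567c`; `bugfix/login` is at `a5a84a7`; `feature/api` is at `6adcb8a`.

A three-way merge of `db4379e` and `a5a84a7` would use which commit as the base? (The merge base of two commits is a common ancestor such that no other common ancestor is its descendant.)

Ancestors of db4379e: {1d86e74, 76b7d98, db4379e}.
Ancestors of a5a84a7: {1d86e74, 76b7d98, a5a84a7, deecd57}.
Common ancestors: {1d86e74, 76b7d98}.
Among these, 76b7d98 is not an ancestor of any other common ancestor — it is the merge base.

76b7d98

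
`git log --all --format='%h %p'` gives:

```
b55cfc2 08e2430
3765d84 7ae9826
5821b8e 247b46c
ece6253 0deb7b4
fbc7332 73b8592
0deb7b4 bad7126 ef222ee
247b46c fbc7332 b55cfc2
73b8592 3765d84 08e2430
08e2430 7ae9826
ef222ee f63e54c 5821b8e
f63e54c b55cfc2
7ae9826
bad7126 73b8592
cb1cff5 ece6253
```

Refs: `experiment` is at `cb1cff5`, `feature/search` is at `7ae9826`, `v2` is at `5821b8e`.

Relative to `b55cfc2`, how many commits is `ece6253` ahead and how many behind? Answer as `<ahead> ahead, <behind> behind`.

Reachable from ece6253: {08e2430, 0deb7b4, 247b46c, 3765d84, 5821b8e, 73b8592, 7ae9826, b55cfc2, bad7126, ece6253, ef222ee, f63e54c, fbc7332}.
Reachable from b55cfc2: {08e2430, 7ae9826, b55cfc2}.
Only in ece6253's history (ahead): {0deb7b4, 247b46c, 3765d84, 5821b8e, 73b8592, bad7126, ece6253, ef222ee, f63e54c, fbc7332} — 10.
Only in b55cfc2's history (behind): {} — 0.

10 ahead, 0 behind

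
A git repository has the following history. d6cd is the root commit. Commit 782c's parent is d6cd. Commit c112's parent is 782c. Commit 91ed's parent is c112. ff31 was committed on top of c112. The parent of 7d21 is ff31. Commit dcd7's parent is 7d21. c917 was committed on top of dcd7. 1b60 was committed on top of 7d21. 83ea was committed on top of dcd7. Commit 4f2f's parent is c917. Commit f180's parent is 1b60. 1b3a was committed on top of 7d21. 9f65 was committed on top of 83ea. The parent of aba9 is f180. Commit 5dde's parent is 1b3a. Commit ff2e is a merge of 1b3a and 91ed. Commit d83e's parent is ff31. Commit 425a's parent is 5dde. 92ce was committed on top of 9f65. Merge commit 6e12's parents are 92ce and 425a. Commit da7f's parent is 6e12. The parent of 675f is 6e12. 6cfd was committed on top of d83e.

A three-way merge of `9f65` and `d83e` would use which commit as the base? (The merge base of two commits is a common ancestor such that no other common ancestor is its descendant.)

ff31

Ancestors of 9f65: {782c, 7d21, 83ea, 9f65, c112, d6cd, dcd7, ff31}.
Ancestors of d83e: {782c, c112, d6cd, d83e, ff31}.
Common ancestors: {782c, c112, d6cd, ff31}.
Among these, ff31 is not an ancestor of any other common ancestor — it is the merge base.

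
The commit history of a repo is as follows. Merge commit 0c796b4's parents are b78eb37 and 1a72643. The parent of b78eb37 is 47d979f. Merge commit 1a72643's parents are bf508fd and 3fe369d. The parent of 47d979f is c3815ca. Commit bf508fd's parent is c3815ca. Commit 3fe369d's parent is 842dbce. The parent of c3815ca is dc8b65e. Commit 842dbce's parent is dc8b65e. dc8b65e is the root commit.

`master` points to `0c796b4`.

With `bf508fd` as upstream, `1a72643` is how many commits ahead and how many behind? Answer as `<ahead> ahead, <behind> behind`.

Reachable from 1a72643: {1a72643, 3fe369d, 842dbce, bf508fd, c3815ca, dc8b65e}.
Reachable from bf508fd: {bf508fd, c3815ca, dc8b65e}.
Only in 1a72643's history (ahead): {1a72643, 3fe369d, 842dbce} — 3.
Only in bf508fd's history (behind): {} — 0.

3 ahead, 0 behind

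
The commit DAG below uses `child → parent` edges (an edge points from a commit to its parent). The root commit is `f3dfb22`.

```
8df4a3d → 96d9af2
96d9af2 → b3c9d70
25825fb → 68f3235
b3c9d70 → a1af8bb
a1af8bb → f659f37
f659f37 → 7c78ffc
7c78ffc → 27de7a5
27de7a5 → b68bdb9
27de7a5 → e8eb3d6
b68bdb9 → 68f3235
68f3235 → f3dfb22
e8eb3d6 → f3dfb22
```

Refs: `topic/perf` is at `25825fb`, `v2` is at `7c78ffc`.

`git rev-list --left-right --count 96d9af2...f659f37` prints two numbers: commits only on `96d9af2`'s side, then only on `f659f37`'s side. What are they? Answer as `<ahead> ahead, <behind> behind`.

3 ahead, 0 behind

Reachable from 96d9af2: {27de7a5, 68f3235, 7c78ffc, 96d9af2, a1af8bb, b3c9d70, b68bdb9, e8eb3d6, f3dfb22, f659f37}.
Reachable from f659f37: {27de7a5, 68f3235, 7c78ffc, b68bdb9, e8eb3d6, f3dfb22, f659f37}.
Only in 96d9af2's history (ahead): {96d9af2, a1af8bb, b3c9d70} — 3.
Only in f659f37's history (behind): {} — 0.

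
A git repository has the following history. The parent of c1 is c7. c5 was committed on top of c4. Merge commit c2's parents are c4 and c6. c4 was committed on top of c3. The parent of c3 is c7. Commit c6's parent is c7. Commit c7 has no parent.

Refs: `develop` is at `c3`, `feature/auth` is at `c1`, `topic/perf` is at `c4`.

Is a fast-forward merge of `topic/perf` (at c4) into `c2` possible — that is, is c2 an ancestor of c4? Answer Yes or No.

A fast-forward from c2 to c4 is possible iff c2 is an ancestor of c4.
Ancestors of c4: {c3, c4, c7}.
c2 is not among them, so fast-forward is not possible.

No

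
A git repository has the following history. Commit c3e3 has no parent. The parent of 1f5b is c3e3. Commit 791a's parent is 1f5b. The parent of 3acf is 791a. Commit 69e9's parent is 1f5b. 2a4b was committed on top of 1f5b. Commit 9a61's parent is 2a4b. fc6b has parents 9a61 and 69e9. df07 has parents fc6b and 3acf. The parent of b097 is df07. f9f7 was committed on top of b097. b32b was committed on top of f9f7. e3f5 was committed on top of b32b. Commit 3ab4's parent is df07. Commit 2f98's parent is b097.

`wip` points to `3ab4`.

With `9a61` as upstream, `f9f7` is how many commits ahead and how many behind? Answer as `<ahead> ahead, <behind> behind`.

Reachable from f9f7: {1f5b, 2a4b, 3acf, 69e9, 791a, 9a61, b097, c3e3, df07, f9f7, fc6b}.
Reachable from 9a61: {1f5b, 2a4b, 9a61, c3e3}.
Only in f9f7's history (ahead): {3acf, 69e9, 791a, b097, df07, f9f7, fc6b} — 7.
Only in 9a61's history (behind): {} — 0.

7 ahead, 0 behind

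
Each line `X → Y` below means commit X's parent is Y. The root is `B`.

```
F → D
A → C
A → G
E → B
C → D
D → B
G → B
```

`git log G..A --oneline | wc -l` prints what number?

3

Reachable from A: {A, B, C, D, G}.
Reachable from G: {B, G}.
In A's history but not G's: {A, C, D} — 3 commits.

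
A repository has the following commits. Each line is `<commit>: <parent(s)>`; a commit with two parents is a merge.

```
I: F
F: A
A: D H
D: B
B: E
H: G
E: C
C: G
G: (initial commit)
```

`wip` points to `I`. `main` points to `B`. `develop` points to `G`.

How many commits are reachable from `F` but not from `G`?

7

Reachable from F: {A, B, C, D, E, F, G, H}.
Reachable from G: {G}.
In F's history but not G's: {A, B, C, D, E, F, H} — 7 commits.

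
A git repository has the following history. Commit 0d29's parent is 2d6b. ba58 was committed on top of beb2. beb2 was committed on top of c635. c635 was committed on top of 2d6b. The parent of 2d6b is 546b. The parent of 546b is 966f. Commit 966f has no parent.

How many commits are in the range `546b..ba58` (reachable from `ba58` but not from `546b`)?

4

Reachable from ba58: {2d6b, 546b, 966f, ba58, beb2, c635}.
Reachable from 546b: {546b, 966f}.
In ba58's history but not 546b's: {2d6b, ba58, beb2, c635} — 4 commits.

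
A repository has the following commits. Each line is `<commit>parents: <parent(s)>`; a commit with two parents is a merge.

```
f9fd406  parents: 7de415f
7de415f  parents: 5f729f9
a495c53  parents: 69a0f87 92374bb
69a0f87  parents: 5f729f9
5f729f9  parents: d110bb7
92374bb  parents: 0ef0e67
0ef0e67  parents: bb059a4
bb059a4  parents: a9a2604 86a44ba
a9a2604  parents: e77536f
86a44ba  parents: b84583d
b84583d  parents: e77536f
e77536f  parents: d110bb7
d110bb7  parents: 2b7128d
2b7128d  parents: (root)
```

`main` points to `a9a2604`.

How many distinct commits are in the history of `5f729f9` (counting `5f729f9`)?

3

Walking parent pointers from 5f729f9: reachable set = {2b7128d, 5f729f9, d110bb7}.
That is 3 commits.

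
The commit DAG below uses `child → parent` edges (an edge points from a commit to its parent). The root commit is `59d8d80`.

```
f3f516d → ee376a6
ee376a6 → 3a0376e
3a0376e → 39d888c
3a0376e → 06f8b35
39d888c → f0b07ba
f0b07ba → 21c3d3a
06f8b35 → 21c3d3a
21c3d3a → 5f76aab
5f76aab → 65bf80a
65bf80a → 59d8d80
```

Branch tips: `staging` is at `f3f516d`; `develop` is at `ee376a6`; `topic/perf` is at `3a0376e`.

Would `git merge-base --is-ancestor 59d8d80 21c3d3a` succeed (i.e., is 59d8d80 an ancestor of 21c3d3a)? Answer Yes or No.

Yes

Ancestors of 21c3d3a (commits reachable by following parents): {21c3d3a, 59d8d80, 5f76aab, 65bf80a}.
59d8d80 is in that set, so it is an ancestor of 21c3d3a.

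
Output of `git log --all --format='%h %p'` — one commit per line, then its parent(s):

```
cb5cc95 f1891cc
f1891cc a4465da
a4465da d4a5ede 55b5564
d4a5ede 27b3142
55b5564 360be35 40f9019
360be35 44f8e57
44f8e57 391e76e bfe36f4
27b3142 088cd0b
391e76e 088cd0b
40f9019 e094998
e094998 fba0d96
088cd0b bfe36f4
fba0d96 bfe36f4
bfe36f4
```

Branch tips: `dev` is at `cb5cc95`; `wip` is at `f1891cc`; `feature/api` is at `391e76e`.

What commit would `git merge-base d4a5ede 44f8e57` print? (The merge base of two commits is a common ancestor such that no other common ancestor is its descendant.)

Ancestors of d4a5ede: {088cd0b, 27b3142, bfe36f4, d4a5ede}.
Ancestors of 44f8e57: {088cd0b, 391e76e, 44f8e57, bfe36f4}.
Common ancestors: {088cd0b, bfe36f4}.
Among these, 088cd0b is not an ancestor of any other common ancestor — it is the merge base.

088cd0b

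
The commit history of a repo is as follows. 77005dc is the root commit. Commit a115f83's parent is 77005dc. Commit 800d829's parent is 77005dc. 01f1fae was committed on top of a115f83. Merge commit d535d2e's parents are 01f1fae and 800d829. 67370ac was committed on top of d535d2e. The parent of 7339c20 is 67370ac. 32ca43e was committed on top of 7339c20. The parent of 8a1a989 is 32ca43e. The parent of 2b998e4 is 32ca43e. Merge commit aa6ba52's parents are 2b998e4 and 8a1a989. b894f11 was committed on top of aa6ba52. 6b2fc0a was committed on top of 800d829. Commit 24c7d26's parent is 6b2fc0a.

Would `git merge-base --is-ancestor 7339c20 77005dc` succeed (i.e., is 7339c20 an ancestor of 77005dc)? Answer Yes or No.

No

Ancestors of 77005dc: {77005dc}.
7339c20 is not in that set, so it is not an ancestor of 77005dc.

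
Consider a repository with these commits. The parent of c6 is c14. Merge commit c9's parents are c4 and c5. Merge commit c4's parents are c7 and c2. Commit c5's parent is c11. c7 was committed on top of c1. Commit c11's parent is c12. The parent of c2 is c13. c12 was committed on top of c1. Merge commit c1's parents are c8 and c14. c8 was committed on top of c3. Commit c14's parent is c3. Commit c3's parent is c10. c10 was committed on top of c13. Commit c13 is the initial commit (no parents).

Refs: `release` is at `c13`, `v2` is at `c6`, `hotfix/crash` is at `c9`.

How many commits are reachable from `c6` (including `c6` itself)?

Walking parent pointers from c6: reachable set = {c10, c13, c14, c3, c6}.
That is 5 commits.

5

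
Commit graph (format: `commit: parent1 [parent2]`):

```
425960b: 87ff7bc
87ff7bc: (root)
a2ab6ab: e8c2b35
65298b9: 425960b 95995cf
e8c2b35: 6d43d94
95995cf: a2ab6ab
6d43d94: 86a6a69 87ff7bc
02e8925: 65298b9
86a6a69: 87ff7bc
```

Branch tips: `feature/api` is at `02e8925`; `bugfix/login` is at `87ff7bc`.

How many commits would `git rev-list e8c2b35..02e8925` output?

Reachable from 02e8925: {02e8925, 425960b, 65298b9, 6d43d94, 86a6a69, 87ff7bc, 95995cf, a2ab6ab, e8c2b35}.
Reachable from e8c2b35: {6d43d94, 86a6a69, 87ff7bc, e8c2b35}.
In 02e8925's history but not e8c2b35's: {02e8925, 425960b, 65298b9, 95995cf, a2ab6ab} — 5 commits.

5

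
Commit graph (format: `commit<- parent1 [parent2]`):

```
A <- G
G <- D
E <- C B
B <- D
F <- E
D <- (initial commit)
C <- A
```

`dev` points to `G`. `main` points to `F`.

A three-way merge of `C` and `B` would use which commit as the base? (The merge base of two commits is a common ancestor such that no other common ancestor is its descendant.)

Ancestors of C: {A, C, D, G}.
Ancestors of B: {B, D}.
Common ancestors: {D}.
The only common ancestor is D, so it is the merge base.

D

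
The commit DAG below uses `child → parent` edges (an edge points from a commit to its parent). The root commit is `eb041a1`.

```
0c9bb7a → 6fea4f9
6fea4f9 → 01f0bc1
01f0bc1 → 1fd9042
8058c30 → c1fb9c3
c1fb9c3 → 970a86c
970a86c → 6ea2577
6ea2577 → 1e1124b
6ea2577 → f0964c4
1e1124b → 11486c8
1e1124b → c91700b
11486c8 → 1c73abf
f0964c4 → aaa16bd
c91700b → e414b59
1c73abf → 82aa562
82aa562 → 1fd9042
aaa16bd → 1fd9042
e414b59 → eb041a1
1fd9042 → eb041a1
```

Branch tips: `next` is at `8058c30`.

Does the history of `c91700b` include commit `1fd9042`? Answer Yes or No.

Ancestors of c91700b: {c91700b, e414b59, eb041a1}.
1fd9042 is not in that set, so it is not an ancestor of c91700b.

No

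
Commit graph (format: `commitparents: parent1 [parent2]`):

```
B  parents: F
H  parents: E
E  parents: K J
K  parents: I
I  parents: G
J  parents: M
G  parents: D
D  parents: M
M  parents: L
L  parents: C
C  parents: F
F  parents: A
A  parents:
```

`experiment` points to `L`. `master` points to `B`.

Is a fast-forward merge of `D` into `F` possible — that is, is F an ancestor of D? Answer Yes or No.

A fast-forward from F to D is possible iff F is an ancestor of D.
Ancestors of D: {A, C, D, F, L, M}.
F is among them, so fast-forward is possible.

Yes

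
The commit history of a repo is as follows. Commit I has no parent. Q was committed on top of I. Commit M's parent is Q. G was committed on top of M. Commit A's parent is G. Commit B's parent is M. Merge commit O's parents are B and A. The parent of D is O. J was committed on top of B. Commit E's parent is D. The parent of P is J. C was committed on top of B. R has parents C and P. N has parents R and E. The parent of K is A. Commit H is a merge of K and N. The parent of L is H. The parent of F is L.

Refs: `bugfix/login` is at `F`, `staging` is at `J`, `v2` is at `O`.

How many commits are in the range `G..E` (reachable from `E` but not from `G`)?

5

Reachable from E: {A, B, D, E, G, I, M, O, Q}.
Reachable from G: {G, I, M, Q}.
In E's history but not G's: {A, B, D, E, O} — 5 commits.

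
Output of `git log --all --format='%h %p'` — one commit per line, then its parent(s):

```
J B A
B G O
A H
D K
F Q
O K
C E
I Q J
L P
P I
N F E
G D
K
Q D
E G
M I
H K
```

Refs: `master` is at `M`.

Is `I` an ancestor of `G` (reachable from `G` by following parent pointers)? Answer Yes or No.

No

Ancestors of G: {D, G, K}.
I is not in that set, so it is not an ancestor of G.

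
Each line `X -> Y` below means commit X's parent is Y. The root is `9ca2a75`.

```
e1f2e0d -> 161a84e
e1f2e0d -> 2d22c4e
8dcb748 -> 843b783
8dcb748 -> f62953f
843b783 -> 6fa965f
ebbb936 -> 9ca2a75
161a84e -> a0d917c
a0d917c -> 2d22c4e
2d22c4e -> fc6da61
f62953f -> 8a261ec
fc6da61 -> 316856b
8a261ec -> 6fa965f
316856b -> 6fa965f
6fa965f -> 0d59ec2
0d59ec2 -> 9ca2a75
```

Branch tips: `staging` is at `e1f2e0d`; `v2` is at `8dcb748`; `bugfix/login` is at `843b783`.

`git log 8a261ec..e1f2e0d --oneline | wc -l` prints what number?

6

Reachable from e1f2e0d: {0d59ec2, 161a84e, 2d22c4e, 316856b, 6fa965f, 9ca2a75, a0d917c, e1f2e0d, fc6da61}.
Reachable from 8a261ec: {0d59ec2, 6fa965f, 8a261ec, 9ca2a75}.
In e1f2e0d's history but not 8a261ec's: {161a84e, 2d22c4e, 316856b, a0d917c, e1f2e0d, fc6da61} — 6 commits.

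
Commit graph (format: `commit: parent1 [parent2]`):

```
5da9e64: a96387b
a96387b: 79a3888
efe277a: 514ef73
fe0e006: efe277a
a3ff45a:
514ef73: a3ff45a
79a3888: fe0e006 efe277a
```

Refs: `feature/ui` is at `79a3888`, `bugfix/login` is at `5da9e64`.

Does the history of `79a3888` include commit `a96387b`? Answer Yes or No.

Ancestors of 79a3888: {514ef73, 79a3888, a3ff45a, efe277a, fe0e006}.
a96387b is not in that set, so it is not an ancestor of 79a3888.

No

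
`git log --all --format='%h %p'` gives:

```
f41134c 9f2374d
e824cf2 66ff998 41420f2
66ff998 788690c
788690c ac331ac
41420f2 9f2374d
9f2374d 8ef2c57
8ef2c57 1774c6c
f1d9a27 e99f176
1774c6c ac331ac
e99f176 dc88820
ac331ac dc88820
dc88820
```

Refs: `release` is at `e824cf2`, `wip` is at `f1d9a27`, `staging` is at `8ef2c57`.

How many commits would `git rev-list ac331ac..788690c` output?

Reachable from 788690c: {788690c, ac331ac, dc88820}.
Reachable from ac331ac: {ac331ac, dc88820}.
In 788690c's history but not ac331ac's: {788690c} — 1 commit.

1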